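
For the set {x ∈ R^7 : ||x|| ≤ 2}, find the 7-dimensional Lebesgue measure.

V_7(2) = π^(7/2) · (2)^7 / Γ(7/2 + 1) = 2048·π^3/105 ≈ 604.77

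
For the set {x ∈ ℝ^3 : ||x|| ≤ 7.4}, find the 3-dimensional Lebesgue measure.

The n-ball volume is π^(n/2)·r^n/Γ(n/2+1). With n=3, r=7.4: V ≈ 1697.4.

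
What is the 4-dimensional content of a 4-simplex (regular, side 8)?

V_4 = √(5) · 8^4 / (4! · 2^(4/2)) ≈ 95.4056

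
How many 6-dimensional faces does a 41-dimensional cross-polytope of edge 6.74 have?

Each 6-face is the convex hull of 7 vertices, one chosen as ±e_i from each of 7 distinct axes: 2^7·C(41,7) = 2877688320.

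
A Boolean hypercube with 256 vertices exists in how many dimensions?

The n-cube has 2^n vertices, and 256 = 2^8, so n = 8.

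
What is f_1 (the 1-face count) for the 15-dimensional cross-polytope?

Each 1-face is the convex hull of 2 vertices, one chosen as ±e_i from each of 2 distinct axes: 2^2·C(15,2) = 420.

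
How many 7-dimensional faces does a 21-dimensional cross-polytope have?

Each 7-face is the convex hull of 8 vertices, one chosen as ±e_i from each of 8 distinct axes: 2^8·C(21,8) = 52093440.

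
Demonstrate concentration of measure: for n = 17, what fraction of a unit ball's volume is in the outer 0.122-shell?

1 - (1-0.122)^17 ≈ 0.890502 ≈ 89.05%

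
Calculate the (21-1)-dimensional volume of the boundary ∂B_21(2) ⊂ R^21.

The surface area of an n-ball is 2π^(n/2) r^(n-1) / Γ(n/2). For n=21, r=2: 2147483648·π^10/654729075 ≈ 307162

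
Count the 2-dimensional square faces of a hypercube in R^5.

An n-cube has C(n,k)·2^(n-k) k-faces. Here C(5,2)·2^3 = 10·8 = 80.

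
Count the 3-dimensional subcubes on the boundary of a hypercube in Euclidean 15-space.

f_3(15-cube) = (15 choose 3) · 2^12 = 1863680.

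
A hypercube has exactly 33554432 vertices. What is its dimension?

n = log_2(33554432) = 25.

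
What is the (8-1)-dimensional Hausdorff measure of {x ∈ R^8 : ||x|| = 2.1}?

S = n·V_n(r)/r = 8·V_8(2.1)/2.1 (volume-to-surface relation), giving 5848.08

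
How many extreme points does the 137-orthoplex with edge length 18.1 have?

The 137-dimensional cross-polytope has 2n = 2·137 = 274 vertices.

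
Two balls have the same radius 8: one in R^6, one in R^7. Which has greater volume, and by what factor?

V_6(8) ≈ 1.35468e+06, V_7(8) ≈ 9.90855e+06. The 7-ball is larger by a factor of 7.314.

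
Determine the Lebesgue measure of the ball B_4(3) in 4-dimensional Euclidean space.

The n-ball volume is π^(n/2)·r^n/Γ(n/2+1). With n=4, r=3: V = 81·π^2/2 ≈ 399.719.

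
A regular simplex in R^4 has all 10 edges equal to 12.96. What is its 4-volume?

V = (12.96^4 / 4!) · √((4+1) / 2^4) ≈ 657.103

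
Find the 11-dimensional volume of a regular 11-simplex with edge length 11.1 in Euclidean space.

Volume = 11.1^11 · √(12/2^11) / 11! ≈ 604.398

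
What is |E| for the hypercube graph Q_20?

An n-cube has n·2^(n-1) edges. With n = 20: 20·524288 = 10485760.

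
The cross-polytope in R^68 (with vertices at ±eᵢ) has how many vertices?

The vertices are ±e_1, ..., ±e_68, so there are 2·68 = 136.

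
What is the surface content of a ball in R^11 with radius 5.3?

|∂B_11(5.3)| ≈ 3.62457e+08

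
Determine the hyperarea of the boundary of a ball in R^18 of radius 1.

S = n·V_n(r)/r = 18·V_18(1)/1 (volume-to-surface relation), giving π^9/20160 ≈ 1.47863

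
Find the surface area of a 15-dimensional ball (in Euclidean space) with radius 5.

|∂B_15(5)| = 312500000000·π^7/27027 ≈ 3.49222e+10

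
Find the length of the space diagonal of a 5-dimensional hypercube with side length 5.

||(5,5,...,5)|| = √(5)·5 ≈ 11.1803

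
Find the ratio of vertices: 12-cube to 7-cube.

The 12-cube has 2^12 = 4096 vertices. The 7-cube has 2^7 = 128 vertices. Ratio: 4096/128 = 32.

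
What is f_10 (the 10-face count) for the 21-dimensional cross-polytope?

Number of 10-faces = 2^(10+1) · C(21,10+1) = 2048 · 352716 = 722362368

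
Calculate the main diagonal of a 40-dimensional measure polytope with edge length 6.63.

||(6.63,6.63,...,6.63)|| = √(40)·6.63 ≈ 41.9318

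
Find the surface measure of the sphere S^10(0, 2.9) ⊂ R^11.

The surface area of an n-ball is 2π^(n/2) r^(n-1) / Γ(n/2). For n=11, r=2.9: 871922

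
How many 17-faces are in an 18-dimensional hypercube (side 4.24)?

Choose 17 of 18 axes to span the face (C(18,17) = 18 ways), then fix each of the remaining 1 coordinate at one of its two extreme values (2^1 = 2 ways): 18·2 = 36.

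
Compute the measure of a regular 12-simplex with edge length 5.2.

Volume = 5.2^12 · √(13/2^12) / 12! ≈ 0.0459722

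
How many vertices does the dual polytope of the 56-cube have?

The vertices are ±e_1, ..., ±e_56, so there are 2·56 = 112.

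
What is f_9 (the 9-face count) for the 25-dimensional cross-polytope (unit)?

Number of 9-faces = 2^(9+1) · C(25,9+1) = 1024 · 3268760 = 3347210240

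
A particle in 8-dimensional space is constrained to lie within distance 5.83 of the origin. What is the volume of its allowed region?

V_8(5.83) = π^(8/2) · (5.83)^8 / Γ(8/2 + 1) ≈ 5.41672e+06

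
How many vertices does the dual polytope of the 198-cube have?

An n-cross-polytope has 2n vertices; here n = 198, giving 396.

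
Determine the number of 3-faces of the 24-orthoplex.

f_3(24-orthoplex) = 2^4 · (24 choose 4) = 170016.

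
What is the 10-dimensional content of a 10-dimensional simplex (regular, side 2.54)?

V_10 = √(11) · 2.54^10 / (10! · 2^(10/2)) ≈ 0.000319242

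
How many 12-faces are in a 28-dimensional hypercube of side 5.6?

Choose 12 of 28 axes to span the face (C(28,12) = 30421755 ways), then fix each of the remaining 16 coordinates at one of its two extreme values (2^16 = 65536 ways): 30421755·65536 = 1993720135680.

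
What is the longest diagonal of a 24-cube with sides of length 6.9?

d = √(6.9² + 6.9² + ... + 6.9²) [24 terms] = √(24·6.9²) = 6.9√24 ≈ 33.803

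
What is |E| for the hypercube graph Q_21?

The 21-cube has n·2^(n-1) = 21·2^20 = 21·1048576 = 22020096 edges.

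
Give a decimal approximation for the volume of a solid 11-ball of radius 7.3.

V_11(7.3) = π^(11/2) · (7.3)^11 / Γ(11/2 + 1) ≈ 5.91094e+09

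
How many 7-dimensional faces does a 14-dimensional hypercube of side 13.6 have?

Number of 7-faces = C(14,7) · 2^(14-7) = 3432 · 128 = 439296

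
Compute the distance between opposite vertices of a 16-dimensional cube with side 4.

Diagonal = √16 · 4 = 16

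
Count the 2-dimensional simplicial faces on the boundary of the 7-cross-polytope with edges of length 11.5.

Number of 2-faces = 2^(2+1) · C(7,2+1) = 8 · 35 = 280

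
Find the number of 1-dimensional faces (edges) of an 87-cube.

Number of 1-faces = C(87,1)·2^(87-1) = 87·77371252455336267181195264 = 6731298963614255244763987968.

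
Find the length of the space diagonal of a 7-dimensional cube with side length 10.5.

d = √(10.5² + 10.5² + ... + 10.5²) [7 terms] = √(7·10.5²) = 10.5√7 ≈ 27.7804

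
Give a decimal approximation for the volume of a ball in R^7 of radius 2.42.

The n-ball volume is π^(n/2)·r^n/Γ(n/2+1). With n=7, r=2.42: V ≈ 2296.61.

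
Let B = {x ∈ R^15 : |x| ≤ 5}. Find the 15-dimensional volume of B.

Volume = π^{15/2}·(5)^15/Γ(17/2) = 312500000000·π^7/81081 ≈ 1.16407e+10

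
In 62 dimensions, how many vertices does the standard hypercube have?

Number of vertices = 2^62 = 4611686018427387904.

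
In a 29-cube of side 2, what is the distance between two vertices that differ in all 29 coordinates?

The space diagonal of an n-cube of side s is s√n. Here 2·√29 ≈ 10.7703.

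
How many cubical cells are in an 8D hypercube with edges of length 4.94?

An n-cube has C(n,k)·2^(n-k) k-faces. Here C(8,3)·2^5 = 56·32 = 1792.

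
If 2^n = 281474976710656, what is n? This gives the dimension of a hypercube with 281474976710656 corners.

The n-cube has 2^n vertices, and 281474976710656 = 2^48, so n = 48.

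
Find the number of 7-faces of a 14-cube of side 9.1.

An n-cube has C(n,k)·2^(n-k) k-faces. Here C(14,7)·2^7 = 3432·128 = 439296.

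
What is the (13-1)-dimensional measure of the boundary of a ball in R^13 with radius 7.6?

The surface area of an n-ball is 2π^(n/2) r^(n-1) / Γ(n/2). For n=13, r=7.6: 4.3959e+11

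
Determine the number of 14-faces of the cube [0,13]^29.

Number of 14-faces = C(29,14) · 2^(29-14) = 77558760 · 32768 = 2541445447680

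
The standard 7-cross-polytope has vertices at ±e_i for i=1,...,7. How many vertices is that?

The 7-dimensional cross-polytope has 2n = 2·7 = 14 vertices.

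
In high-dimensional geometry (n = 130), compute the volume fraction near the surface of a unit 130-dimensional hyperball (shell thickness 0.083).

1 - (1-0.083)^130 ≈ 0.999987 ≈ 99.998718%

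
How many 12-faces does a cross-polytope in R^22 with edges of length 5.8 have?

An n-cross-polytope has 2^(k+1)·C(n,k+1) k-faces. Here 2^13·C(22,13) = 8192·497420 = 4074864640.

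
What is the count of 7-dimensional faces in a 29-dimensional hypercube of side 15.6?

An n-cube has C(n,k)·2^(n-k) k-faces. Here C(29,7)·2^22 = 1560780·4194304 = 6546385797120.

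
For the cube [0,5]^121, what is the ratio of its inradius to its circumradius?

Ratio = (s/2)/(s√121/2) = 121^(-1/2) ≈ 0.0909091.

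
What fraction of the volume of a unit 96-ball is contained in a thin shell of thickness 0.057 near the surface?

Shell fraction = 1 - (1-0.057)^96 ≈ 0.996426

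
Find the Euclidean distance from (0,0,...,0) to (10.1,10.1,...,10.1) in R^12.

d = √(10.1² + 10.1² + ... + 10.1²) [12 terms] = √(12·10.1²) = 10.1√12 ≈ 34.9874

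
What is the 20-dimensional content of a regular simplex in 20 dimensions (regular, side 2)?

Volume = 2^20 · √(21/2^20) / 20! ≈ 1.92879e-15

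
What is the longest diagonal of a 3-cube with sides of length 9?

Diagonal = √3 · 9 ≈ 15.5885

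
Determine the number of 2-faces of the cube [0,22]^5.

Choose 2 of 5 axes to span the face (C(5,2) = 10 ways), then fix each of the remaining 3 coordinates at one of its two extreme values (2^3 = 8 ways): 10·8 = 80.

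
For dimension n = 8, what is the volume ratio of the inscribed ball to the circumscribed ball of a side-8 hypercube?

V_in / V_out = (r_in/r_out)^8 = (1/√8)^8 = 8^(-8/2) ≈ 0.000244141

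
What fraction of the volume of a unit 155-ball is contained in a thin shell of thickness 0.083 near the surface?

1 - (1-0.083)^155 ≈ 0.9999985302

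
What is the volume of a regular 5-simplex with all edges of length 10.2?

Volume = 10.2^5 · √(6/2^5) / 5! ≈ 398.401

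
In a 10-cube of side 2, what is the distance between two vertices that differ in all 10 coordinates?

||(2,2,...,2)|| = √(10)·2 ≈ 6.32456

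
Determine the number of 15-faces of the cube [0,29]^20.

An n-cube has C(n,k)·2^(n-k) k-faces. Here C(20,15)·2^5 = 15504·32 = 496128.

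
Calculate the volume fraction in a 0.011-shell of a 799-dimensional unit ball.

1 - (1-0.011)^799 ≈ 0.999855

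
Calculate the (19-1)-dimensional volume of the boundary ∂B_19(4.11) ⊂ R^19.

S_19(4.11) = 2·π^(19/2)·(4.11)^18 / Γ(19/2) ≈ 9.91959e+10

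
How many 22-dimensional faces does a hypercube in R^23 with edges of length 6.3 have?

f_22(23-cube) = (23 choose 22) · 2^1 = 46.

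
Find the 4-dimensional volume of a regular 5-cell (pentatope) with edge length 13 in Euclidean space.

For a regular n-simplex with edge a, V = (a^n / n!)·√((n+1)/2^n). With a=13, n=4: V ≈ 665.254.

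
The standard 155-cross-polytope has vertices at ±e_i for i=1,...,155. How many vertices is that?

Number of vertices = 2n = 310.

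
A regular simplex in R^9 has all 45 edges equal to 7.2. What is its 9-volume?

V_9 = √(10) · 7.2^9 / (9! · 2^(9/2)) ≈ 20.026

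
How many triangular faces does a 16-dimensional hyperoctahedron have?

f_2(16-orthoplex) = 2^3 · (16 choose 3) = 4480.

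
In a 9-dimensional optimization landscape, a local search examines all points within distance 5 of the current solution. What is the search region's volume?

The n-ball volume is π^(n/2)·r^n/Γ(n/2+1). With n=9, r=5: V = 12500000·π^4/189 ≈ 6.4424e+06.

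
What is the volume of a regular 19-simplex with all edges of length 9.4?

V = (9.4^19 / 19!) · √((19+1) / 2^19) ≈ 0.156698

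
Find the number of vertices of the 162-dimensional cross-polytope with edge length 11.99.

Number of vertices = 2n = 324.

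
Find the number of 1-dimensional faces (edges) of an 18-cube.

An n-cube has n·2^(n-1) edges. With n = 18: 18·131072 = 2359296.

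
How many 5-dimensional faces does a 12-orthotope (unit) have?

f_5(12-cube) = (12 choose 5) · 2^7 = 101376.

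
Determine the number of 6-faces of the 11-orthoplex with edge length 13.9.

f_6(11-orthoplex) = 2^7 · (11 choose 7) = 42240.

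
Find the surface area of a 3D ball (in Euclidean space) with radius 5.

S_3(5) = 2·π^(3/2)·(5)^2 / Γ(3/2) = 4πr² = 4π·(5)² ≈ 314.159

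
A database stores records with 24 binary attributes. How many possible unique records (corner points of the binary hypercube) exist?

Each vertex is a binary string of length 24, so there are 2^24 = 16777216.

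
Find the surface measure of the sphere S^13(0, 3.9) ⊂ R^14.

S = n·V_n(r)/r = 14·V_14(3.9)/3.9 (volume-to-surface relation), giving 4.05123e+08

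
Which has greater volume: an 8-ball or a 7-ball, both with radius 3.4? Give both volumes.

V_8(3.4) ≈ 72480.2. V_7(3.4) ≈ 24816.1. The 8-ball is larger.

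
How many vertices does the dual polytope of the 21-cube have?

The vertices are ±e_1, ..., ±e_21, so there are 2·21 = 42.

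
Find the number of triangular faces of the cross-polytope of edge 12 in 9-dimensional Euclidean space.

Each 2-face is the convex hull of 3 vertices, one chosen as ±e_i from each of 3 distinct axes: 2^3·C(9,3) = 672.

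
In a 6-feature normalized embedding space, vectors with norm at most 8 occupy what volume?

The n-ball volume is π^(n/2)·r^n/Γ(n/2+1). With n=6, r=8: V = 131072·π^3/3 ≈ 1.35468e+06.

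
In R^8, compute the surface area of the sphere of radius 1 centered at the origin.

S = n·V_n(r)/r = 8·V_8(1)/1 (volume-to-surface relation), giving π^4/3 ≈ 32.4697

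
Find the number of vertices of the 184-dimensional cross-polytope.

The 184-dimensional cross-polytope has 2n = 2·184 = 368 vertices.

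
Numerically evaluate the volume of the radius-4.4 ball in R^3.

V_3(4.4) = π^(3/2) · (4.4)^3 / Γ(3/2 + 1) ≈ 356.818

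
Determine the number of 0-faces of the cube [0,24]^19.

f_0(19-cube) = (19 choose 0) · 2^19 = 524288.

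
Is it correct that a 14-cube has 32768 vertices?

False. The 14-cube has 2^14 = 16384 vertices.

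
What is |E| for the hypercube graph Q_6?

Number of 1-faces = C(6,1)·2^(6-1) = 6·32 = 192.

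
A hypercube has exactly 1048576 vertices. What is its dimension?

Since 2^n = 1048576, we have n = 20.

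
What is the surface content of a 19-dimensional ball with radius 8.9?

The surface area of an n-ball is 2π^(n/2) r^(n-1) / Γ(n/2). For n=19, r=8.9: 1.08733e+17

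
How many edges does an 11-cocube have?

An n-cross-polytope has 2^(k+1)·C(n,k+1) k-faces. Here 2^2·C(11,2) = 4·55 = 220.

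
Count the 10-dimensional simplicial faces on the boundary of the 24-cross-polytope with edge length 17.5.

An n-cross-polytope has 2^(k+1)·C(n,k+1) k-faces. Here 2^11·C(24,11) = 2048·2496144 = 5112102912.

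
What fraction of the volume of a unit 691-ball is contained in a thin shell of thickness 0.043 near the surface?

V(inner)/V(outer) = ((1-0.043)/1)^691 ≈ 6.459e-14, so the shell fraction is 1 - 6.459e-14.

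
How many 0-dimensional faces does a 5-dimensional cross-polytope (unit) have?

An n-cross-polytope has 2^(k+1)·C(n,k+1) k-faces. Here 2^1·C(5,1) = 2·5 = 10.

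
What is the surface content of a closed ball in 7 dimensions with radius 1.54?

|∂B_7(1.54)| ≈ 441.167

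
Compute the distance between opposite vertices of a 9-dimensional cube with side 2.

d = √(2² + 2² + ... + 2²) [9 terms] = √(9·2²) = 2√9 = 6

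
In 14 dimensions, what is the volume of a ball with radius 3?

Volume = π^{14/2}·(3)^14/Γ(8) = 531441·π^7/560 ≈ 2.86626e+06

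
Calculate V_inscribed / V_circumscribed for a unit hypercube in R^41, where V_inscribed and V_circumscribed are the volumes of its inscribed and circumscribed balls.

V_in / V_out = (r_in/r_out)^41 = (1/√41)^41 = 41^(-41/2) ≈ 8.66824e-34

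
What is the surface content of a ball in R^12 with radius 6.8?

S = n·V_n(r)/r = 12·V_12(6.8)/6.8 (volume-to-surface relation), giving 2.30328e+10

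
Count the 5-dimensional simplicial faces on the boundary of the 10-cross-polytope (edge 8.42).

f_5(10-orthoplex) = 2^6 · (10 choose 6) = 13440.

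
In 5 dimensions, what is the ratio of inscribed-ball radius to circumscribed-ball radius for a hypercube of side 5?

r_in / r_out = (5/2) / (5√5/2) = 1/√5 ≈ 0.447214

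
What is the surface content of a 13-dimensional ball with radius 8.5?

S = n·V_n(r)/r = 13·V_13(8.5)/8.5 (volume-to-surface relation), giving 582622237229761·π^6/332640 ≈ 1.68388e+12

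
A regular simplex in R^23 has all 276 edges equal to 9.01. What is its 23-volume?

Volume = 9.01^23 · √(24/2^23) / 23! ≈ 0.00059489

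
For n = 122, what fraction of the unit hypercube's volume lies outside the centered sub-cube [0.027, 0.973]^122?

Shell fraction = 1 - (1-0.054)^122 ≈ 0.998855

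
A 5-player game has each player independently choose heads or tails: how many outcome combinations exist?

An n-cube has 2^n vertices; for n = 5 that is 2^5 = 32.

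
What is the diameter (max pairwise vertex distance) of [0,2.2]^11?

Diagonal = √11 · 2.2 ≈ 7.29657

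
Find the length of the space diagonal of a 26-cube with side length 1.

The space diagonal of an n-cube of side s is s√n. Here 1·√26 ≈ 5.09902.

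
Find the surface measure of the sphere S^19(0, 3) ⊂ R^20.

|∂B_20(3)| = 14348907·π^10/2240 ≈ 5.99887e+08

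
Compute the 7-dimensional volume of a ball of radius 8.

Volume = π^{7/2}·(8)^7/Γ(9/2) = 33554432·π^3/105 ≈ 9.90855e+06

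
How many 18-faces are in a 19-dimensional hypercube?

An n-cube has C(n,k)·2^(n-k) k-faces. Here C(19,18)·2^1 = 19·2 = 38.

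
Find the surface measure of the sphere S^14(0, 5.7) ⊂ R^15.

S_15(5.7) = 2·π^(15/2)·(5.7)^14 / Γ(15/2) ≈ 2.1866e+11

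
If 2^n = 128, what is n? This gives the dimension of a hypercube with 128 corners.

The n-cube has 2^n vertices, and 128 = 2^7, so n = 7.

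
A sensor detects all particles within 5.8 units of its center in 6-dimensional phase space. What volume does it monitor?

The n-ball volume is π^(n/2)·r^n/Γ(n/2+1). With n=6, r=5.8: V ≈ 196728.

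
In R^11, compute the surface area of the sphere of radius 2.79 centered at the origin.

The surface area of an n-ball is 2π^(n/2) r^(n-1) / Γ(n/2). For n=11, r=2.79: 592297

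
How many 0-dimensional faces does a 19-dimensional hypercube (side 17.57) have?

Choose 0 of 19 axes to span the face (C(19,0) = 1 way), then fix each of the remaining 19 coordinates at one of its two extreme values (2^19 = 524288 ways): 1·524288 = 524288.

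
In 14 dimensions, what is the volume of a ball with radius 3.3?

V_14(3.3) = π^(14/2) · (3.3)^14 / Γ(14/2 + 1) ≈ 1.08846e+07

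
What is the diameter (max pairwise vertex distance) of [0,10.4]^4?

Diagonal = √4 · 10.4 = 20.8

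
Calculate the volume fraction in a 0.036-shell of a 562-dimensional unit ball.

Shell fraction = 1 - (1-0.036)^562 ≈ 0.9999999989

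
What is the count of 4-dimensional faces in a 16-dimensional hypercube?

Number of 4-faces = C(16,4) · 2^(16-4) = 1820 · 4096 = 7454720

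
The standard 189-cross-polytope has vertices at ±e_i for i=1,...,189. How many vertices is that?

The 189-dimensional cross-polytope has 2n = 2·189 = 378 vertices.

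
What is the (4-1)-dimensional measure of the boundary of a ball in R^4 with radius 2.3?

The surface area of an n-ball is 2π^(n/2) r^(n-1) / Γ(n/2). For n=4, r=2.3: 240.167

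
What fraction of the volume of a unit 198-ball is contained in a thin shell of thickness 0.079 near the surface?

Shell fraction = 1 - (1-0.079)^198 ≈ 0.9999999162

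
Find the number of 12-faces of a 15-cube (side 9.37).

f_12(15-cube) = (15 choose 12) · 2^3 = 3640.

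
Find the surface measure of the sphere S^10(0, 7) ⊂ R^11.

The surface area of an n-ball is 2π^(n/2) r^(n-1) / Γ(n/2). For n=11, r=7: 2582630848·π^5/135 ≈ 5.85434e+09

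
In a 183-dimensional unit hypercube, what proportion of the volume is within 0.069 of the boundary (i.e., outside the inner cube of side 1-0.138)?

1 - (1 - 2·0.069)^183 = 1 - 0.862^183 ≈ 1 - 1.577e-12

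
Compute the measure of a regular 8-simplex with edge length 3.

Volume = 3^8 · √(9/2^8) / 8! ≈ 0.0305106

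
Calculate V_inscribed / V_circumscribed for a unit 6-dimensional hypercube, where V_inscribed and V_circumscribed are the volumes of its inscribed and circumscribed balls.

V_in / V_out = (r_in/r_out)^6 = (1/√6)^6 = 6^(-6/2) ≈ 0.00462963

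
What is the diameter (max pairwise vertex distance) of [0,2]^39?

||(2,2,...,2)|| = √(39)·2 ≈ 12.49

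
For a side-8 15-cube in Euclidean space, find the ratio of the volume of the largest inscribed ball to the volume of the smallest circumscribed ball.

The radii are 8/2 and 8√15/2, so the volume ratio is (1/√15)^15 = 15^{-15/2} ≈ 1.51118e-09.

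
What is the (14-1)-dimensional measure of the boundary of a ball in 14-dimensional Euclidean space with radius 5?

S_14(5) = 2·π^(14/2)·(5)^13 / Γ(14/2) = 244140625·π^7/72 ≈ 1.02413e+10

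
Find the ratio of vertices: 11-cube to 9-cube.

The 11-cube has 2^11 = 2048 vertices. The 9-cube has 2^9 = 512 vertices. Ratio: 2048/512 = 4.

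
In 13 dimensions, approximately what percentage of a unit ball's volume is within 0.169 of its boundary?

1 - (1-0.169)^13 ≈ 0.909882 ≈ 90.99%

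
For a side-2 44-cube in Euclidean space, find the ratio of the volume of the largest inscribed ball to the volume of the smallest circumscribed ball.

V_in / V_out = (r_in/r_out)^44 = (1/√44)^44 = 44^(-44/2) ≈ 6.98299e-37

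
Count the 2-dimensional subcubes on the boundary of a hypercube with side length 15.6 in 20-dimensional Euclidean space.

An n-cube has C(n,k)·2^(n-k) k-faces. Here C(20,2)·2^18 = 190·262144 = 49807360.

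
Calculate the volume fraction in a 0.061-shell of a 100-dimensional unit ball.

V(inner)/V(outer) = ((1-0.061)/1)^100 ≈ 0.001847, so the shell fraction is 0.998153.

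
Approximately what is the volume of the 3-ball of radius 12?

V_3(12) = π^(3/2) · (12)^3 / Γ(3/2 + 1) = 2304·π ≈ 7238.23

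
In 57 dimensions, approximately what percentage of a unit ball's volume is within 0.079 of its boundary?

1 - (1-0.079)^57 ≈ 0.990821 ≈ 99.08%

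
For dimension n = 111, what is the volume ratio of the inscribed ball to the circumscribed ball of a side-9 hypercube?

The radii are 9/2 and 9√111/2, so the volume ratio is (1/√111)^111 = 111^{-111/2} ≈ 3.05193e-114.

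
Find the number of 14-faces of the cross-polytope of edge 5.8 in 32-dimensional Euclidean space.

An n-cross-polytope has 2^(k+1)·C(n,k+1) k-faces. Here 2^15·C(32,15) = 32768·565722720 = 18537602088960.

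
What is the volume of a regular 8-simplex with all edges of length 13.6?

V = (13.6^8 / 8!) · √((8+1) / 2^8) ≈ 5442.42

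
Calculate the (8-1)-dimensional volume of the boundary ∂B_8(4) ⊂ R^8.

The surface area of an n-ball is 2π^(n/2) r^(n-1) / Γ(n/2). For n=8, r=4: 16384·π^4/3 ≈ 531984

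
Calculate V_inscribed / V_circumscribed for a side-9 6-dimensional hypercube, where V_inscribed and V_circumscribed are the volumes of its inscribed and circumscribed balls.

V_in / V_out = (r_in/r_out)^6 = (1/√6)^6 = 6^(-6/2) ≈ 0.00462963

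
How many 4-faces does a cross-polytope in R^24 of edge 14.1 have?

Each 4-face is the convex hull of 5 vertices, one chosen as ±e_i from each of 5 distinct axes: 2^5·C(24,5) = 1360128.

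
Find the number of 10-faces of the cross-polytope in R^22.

Each 10-face is the convex hull of 11 vertices, one chosen as ±e_i from each of 11 distinct axes: 2^11·C(22,11) = 1444724736.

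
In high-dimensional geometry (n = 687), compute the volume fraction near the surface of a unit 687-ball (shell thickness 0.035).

1 - (1-0.035)^687 ≈ 1 - 2.346e-11 ≈ (100 - 2.35e-09)%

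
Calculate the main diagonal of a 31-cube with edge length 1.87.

The space diagonal of an n-cube of side s is s√n. Here 1.87·√31 ≈ 10.4117.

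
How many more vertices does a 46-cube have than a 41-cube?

The 46-cube has 2^46 = 70368744177664 vertices. The 41-cube has 2^41 = 2199023255552 vertices. Difference: 70368744177664 - 2199023255552 = 68169720922112.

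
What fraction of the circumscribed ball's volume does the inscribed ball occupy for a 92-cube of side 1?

V_in / V_out = (r_in/r_out)^92 = (1/√92)^92 = 92^(-92/2) ≈ 4.63191e-91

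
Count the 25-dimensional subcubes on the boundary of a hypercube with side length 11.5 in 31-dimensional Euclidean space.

Number of 25-faces = C(31,25) · 2^(31-25) = 736281 · 64 = 47121984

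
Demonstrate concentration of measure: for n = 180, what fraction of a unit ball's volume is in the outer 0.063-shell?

1 - (1-0.063)^180 ≈ 0.999992 ≈ 99.999181%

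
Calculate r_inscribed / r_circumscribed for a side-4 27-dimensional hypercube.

For an n-cube of any side s, the inradius is s/2 and the circumradius is s√n/2, so the ratio is 1/√27 ≈ 0.19245.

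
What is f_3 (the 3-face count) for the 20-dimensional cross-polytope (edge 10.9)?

f_3(20-orthoplex) = 2^4 · (20 choose 4) = 77520.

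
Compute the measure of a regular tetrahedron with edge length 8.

Volume = (√2/12) · 8³ = 60.3398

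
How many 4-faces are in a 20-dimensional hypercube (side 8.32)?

An n-cube has C(n,k)·2^(n-k) k-faces. Here C(20,4)·2^16 = 4845·65536 = 317521920.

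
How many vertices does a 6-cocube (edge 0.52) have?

f_0(6-orthoplex) = 2^1 · (6 choose 1) = 12.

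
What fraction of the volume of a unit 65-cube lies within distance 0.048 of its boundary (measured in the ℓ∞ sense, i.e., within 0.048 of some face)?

1 - (1 - 2·0.048)^65 = 1 - 0.904^65 ≈ 0.998584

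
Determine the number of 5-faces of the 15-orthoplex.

An n-cross-polytope has 2^(k+1)·C(n,k+1) k-faces. Here 2^6·C(15,6) = 64·5005 = 320320.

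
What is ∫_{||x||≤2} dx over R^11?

Volume = π^{11/2}·(2)^11/Γ(13/2) = 131072·π^5/10395 ≈ 3858.64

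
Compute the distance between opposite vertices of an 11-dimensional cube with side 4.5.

Diagonal = √11 · 4.5 ≈ 14.9248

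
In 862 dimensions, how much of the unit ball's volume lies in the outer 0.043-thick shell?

V(inner)/V(outer) = ((1-0.043)/1)^862 ≈ 3.516e-17, so the shell fraction is 1 - 3.516e-17.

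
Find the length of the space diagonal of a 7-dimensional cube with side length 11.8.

The space diagonal of an n-cube of side s is s√n. Here 11.8·√7 ≈ 31.2199.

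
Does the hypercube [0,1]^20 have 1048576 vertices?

True. The 20-cube has 2^20 = 1048576 vertices.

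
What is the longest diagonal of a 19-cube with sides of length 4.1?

Diagonal = √19 · 4.1 ≈ 17.8715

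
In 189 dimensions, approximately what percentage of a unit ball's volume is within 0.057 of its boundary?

1 - (1-0.057)^189 ≈ 0.999985 ≈ 99.998477%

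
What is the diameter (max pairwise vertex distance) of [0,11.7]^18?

The space diagonal of an n-cube of side s is s√n. Here 11.7·√18 ≈ 49.6389.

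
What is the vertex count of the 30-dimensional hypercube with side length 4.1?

An n-cube has 2^n vertices; for n = 30 that is 2^30 = 1073741824.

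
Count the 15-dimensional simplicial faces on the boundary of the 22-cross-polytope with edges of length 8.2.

f_15(22-orthoplex) = 2^16 · (22 choose 16) = 4889837568.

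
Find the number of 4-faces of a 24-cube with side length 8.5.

Number of 4-faces = C(24,4) · 2^(24-4) = 10626 · 1048576 = 11142168576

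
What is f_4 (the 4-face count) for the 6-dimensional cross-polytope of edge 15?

An n-cross-polytope has 2^(k+1)·C(n,k+1) k-faces. Here 2^5·C(6,5) = 32·6 = 192.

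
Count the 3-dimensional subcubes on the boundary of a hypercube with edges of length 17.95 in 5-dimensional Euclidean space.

Number of 3-faces = C(5,3) · 2^(5-3) = 10 · 4 = 40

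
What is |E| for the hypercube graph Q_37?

Each of the 2^37 = 137438953472 vertices has degree 37; total edges = 37·2^37/2 = 2542620639232.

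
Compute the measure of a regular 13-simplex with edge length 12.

V_13 = √(14) · 12^13 / (13! · 2^(13/2)) ≈ 710.305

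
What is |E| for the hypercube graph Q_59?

Each of the 2^59 = 576460752303423488 vertices has degree 59; total edges = 59·2^59/2 = 17005592192950992896.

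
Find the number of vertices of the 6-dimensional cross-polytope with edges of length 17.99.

The vertices are ±e_1, ..., ±e_6, so there are 2·6 = 12.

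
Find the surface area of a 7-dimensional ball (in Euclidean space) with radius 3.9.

|∂B_7(3.9)| ≈ 116377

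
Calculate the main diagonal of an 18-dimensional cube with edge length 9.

The space diagonal of an n-cube of side s is s√n. Here 9·√18 ≈ 38.1838.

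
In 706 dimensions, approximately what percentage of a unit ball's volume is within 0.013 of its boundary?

1 - (1-0.013)^706 ≈ 0.999903 ≈ 99.9903%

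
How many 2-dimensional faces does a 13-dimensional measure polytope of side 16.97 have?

Choose 2 of 13 axes to span the face (C(13,2) = 78 ways), then fix each of the remaining 11 coordinates at one of its two extreme values (2^11 = 2048 ways): 78·2048 = 159744.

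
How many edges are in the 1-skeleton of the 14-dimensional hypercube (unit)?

An n-cube has n·2^(n-1) edges. With n = 14: 14·8192 = 114688.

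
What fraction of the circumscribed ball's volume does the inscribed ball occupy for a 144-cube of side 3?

The radii are 3/2 and 3√144/2, so the volume ratio is (1/√144)^144 = 144^{-144/2} ≈ 3.96187e-156.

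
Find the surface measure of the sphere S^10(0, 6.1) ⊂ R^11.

S = n·V_n(r)/r = 11·V_11(6.1)/6.1 (volume-to-surface relation), giving 1.47841e+09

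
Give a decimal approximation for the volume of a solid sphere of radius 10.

The n-ball volume is π^(n/2)·r^n/Γ(n/2+1). With n=3, r=10: V = 4000·π/3 ≈ 4188.79.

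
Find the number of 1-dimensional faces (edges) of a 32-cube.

An n-cube has n·2^(n-1) edges. With n = 32: 32·2147483648 = 68719476736.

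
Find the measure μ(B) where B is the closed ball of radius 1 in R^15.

V = 256·π^7/2027025 ≈ 0.381443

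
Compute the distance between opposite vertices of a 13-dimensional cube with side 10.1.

Diagonal = √13 · 10.1 ≈ 36.4161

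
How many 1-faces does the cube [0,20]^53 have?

Each of the 2^53 = 9007199254740992 vertices has degree 53; total edges = 53·2^53/2 = 238690780250636288.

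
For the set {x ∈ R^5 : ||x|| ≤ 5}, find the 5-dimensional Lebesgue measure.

The n-ball volume is π^(n/2)·r^n/Γ(n/2+1). With n=5, r=5: V = 5000·π^2/3 ≈ 16449.3.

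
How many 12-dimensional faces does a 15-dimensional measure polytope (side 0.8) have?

f_12(15-cube) = (15 choose 12) · 2^3 = 3640.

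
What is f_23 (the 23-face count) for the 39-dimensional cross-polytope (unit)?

f_23(39-orthoplex) = 2^24 · (39 choose 24) = 421793314174402560.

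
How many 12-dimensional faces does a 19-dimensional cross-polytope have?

f_12(19-orthoplex) = 2^13 · (19 choose 13) = 222265344.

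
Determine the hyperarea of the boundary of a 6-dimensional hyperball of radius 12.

|∂B_6(12)| = 248832·π^3 ≈ 7.71535e+06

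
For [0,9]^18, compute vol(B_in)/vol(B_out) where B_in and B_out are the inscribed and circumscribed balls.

V_in/V_out = n^(-n/2) = 18^(-18/2) ≈ 5.04136e-12.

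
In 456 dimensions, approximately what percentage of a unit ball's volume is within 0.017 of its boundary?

1 - (1-0.017)^456 ≈ 0.999598 ≈ 99.9598%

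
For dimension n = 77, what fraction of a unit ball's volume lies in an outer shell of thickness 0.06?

1 - (1-0.06)^77 ≈ 0.991472 ≈ 99.15%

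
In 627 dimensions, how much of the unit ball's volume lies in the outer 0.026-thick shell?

V(inner)/V(outer) = ((1-0.026)/1)^627 ≈ 6.706e-08, so the shell fraction is 0.9999999329.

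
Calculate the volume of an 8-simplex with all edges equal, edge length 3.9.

V = (3.9^8 / 8!) · √((8+1) / 2^8) ≈ 0.248884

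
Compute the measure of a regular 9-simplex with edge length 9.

Volume = 9^9 · √(10/2^9) / 9! ≈ 149.205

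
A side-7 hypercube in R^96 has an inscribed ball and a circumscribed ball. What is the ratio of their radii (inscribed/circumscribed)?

r_in = 7/2 (half the side); r_out = 7√96/2 (half the diagonal). Ratio = 1/√96 ≈ 0.102062.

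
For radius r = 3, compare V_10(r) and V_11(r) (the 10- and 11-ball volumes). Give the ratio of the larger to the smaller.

V_10(3) ≈ 150585, V_11(3) ≈ 333763. The 11-ball is larger by a factor of 2.216.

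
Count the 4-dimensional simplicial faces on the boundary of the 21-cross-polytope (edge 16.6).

Number of 4-faces = 2^(4+1) · C(21,4+1) = 32 · 20349 = 651168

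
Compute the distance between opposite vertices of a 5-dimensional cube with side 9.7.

d = √(9.7² + 9.7² + ... + 9.7²) [5 terms] = √(5·9.7²) = 9.7√5 ≈ 21.6899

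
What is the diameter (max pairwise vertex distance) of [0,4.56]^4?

The space diagonal of an n-cube of side s is s√n. Here 4.56·√4 = 9.12.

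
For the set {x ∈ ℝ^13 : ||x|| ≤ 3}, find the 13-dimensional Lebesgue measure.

V = 7558272·π^6/5005 ≈ 1.45184e+06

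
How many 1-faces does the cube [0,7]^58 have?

Each of the 2^58 = 288230376151711744 vertices has degree 58; total edges = 58·2^58/2 = 8358680908399640576.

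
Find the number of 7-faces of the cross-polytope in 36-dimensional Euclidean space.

Number of 7-faces = 2^(7+1) · C(36,7+1) = 256 · 30260340 = 7746647040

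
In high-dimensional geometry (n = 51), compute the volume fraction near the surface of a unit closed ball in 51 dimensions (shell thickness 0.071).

1 - (1-0.071)^51 ≈ 0.976622 ≈ 97.66%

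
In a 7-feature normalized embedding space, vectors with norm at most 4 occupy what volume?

V = 262144·π^3/105 ≈ 77410.6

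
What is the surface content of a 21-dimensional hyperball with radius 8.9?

S = n·V_n(r)/r = 21·V_21(8.9)/8.9 (volume-to-surface relation), giving 2.84818e+18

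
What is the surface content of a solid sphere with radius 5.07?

S = n·V_n(r)/r = 3·V_3(5.07)/5.07 (volume-to-surface relation), giving 4πr² = 4π·(5.07)² ≈ 323.017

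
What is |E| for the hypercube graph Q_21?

An n-cube has n·2^(n-1) edges. With n = 21: 21·1048576 = 22020096.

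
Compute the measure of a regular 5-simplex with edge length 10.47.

Volume = 10.47^5 · √(6/2^5) / 5! ≈ 453.997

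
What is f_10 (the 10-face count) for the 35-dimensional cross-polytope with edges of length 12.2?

f_10(35-orthoplex) = 2^11 · (35 choose 11) = 854478643200.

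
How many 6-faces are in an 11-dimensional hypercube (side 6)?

f_6(11-cube) = (11 choose 6) · 2^5 = 14784.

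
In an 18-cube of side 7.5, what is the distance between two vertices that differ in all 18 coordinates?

Diagonal = √18 · 7.5 ≈ 31.8198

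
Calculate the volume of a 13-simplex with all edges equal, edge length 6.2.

V_13 = √(14) · 6.2^13 / (13! · 2^(13/2)) ≈ 0.132795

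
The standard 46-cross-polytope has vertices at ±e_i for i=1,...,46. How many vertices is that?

An n-cross-polytope has 2n vertices; here n = 46, giving 92.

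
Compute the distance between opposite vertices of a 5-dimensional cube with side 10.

||(10,10,...,10)|| = √(5)·10 ≈ 22.3607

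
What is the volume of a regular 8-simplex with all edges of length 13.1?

V = (13.1^8 / 8!) · √((8+1) / 2^8) ≈ 4033.21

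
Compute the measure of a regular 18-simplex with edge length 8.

For a regular n-simplex with edge a, V = (a^n / n!)·√((n+1)/2^n). With a=8, n=18: V ≈ 0.0239544.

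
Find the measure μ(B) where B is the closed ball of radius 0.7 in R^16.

The n-ball volume is π^(n/2)·r^n/Γ(n/2+1). With n=16, r=0.7: V ≈ 0.000782073.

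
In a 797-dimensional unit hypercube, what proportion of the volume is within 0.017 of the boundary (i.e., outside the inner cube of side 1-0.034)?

The inner cube has side 1-2·0.017 = 0.966 and volume (0.966)^797 ≈ 1.064e-12, so the shell holds 1 - 1.064e-12 of the volume.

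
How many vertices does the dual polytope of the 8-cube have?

Number of vertices = 2n = 16.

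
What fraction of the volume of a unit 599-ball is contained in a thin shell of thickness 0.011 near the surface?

V(inner)/V(outer) = ((1-0.011)/1)^599 ≈ 0.001326, so the shell fraction is 0.998674.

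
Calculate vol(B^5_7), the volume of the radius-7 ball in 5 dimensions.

V = 134456·π^2/15 ≈ 88468.5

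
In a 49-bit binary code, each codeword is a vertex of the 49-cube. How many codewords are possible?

Number of vertices = 2^49 = 562949953421312.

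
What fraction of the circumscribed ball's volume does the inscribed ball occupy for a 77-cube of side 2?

V_in / V_out = (r_in/r_out)^77 = (1/√77)^77 = 77^(-77/2) ≈ 2.34481e-73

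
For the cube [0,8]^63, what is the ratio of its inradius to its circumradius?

r_in = 8/2 (half the side); r_out = 8√63/2 (half the diagonal). Ratio = 1/√63 ≈ 0.125988.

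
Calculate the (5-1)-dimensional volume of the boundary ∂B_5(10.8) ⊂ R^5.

S_5(10.8) = 2·π^(5/2)·(10.8)^4 / Γ(5/2) ≈ 358066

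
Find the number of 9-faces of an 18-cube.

Choose 9 of 18 axes to span the face (C(18,9) = 48620 ways), then fix each of the remaining 9 coordinates at one of its two extreme values (2^9 = 512 ways): 48620·512 = 24893440.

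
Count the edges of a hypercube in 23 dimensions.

An n-cube has n·2^(n-1) edges. With n = 23: 23·4194304 = 96468992.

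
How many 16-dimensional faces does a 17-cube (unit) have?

An n-cube has C(n,k)·2^(n-k) k-faces. Here C(17,16)·2^1 = 17·2 = 34.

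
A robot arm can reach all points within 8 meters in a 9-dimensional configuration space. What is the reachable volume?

V = 4294967296·π^4/945 ≈ 4.42718e+08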